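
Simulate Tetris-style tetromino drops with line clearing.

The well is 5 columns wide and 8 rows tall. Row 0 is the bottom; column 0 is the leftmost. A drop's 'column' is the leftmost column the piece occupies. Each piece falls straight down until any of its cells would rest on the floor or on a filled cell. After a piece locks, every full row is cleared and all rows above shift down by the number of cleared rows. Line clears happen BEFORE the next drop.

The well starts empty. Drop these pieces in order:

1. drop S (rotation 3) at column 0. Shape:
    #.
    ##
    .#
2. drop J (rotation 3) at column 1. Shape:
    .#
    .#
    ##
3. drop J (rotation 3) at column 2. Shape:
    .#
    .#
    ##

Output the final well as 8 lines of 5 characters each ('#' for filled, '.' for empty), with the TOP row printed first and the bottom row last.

Answer: ...#.
...#.
..##.
..#..
..#..
###..
##...
.#...

Derivation:
Drop 1: S rot3 at col 0 lands with bottom-row=0; cleared 0 line(s) (total 0); column heights now [3 2 0 0 0], max=3
Drop 2: J rot3 at col 1 lands with bottom-row=2; cleared 0 line(s) (total 0); column heights now [3 3 5 0 0], max=5
Drop 3: J rot3 at col 2 lands with bottom-row=5; cleared 0 line(s) (total 0); column heights now [3 3 6 8 0], max=8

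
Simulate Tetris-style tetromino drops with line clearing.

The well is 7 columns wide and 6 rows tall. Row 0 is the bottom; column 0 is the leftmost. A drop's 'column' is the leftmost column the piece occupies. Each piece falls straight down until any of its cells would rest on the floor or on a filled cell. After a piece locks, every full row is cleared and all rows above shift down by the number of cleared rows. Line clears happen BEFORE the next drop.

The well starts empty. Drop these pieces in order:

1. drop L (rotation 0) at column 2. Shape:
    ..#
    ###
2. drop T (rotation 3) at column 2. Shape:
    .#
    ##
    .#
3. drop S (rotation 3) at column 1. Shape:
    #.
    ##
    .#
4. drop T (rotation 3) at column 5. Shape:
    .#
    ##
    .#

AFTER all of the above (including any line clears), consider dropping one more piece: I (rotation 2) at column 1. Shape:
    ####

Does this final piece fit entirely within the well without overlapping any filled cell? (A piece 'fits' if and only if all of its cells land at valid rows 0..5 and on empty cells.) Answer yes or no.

Drop 1: L rot0 at col 2 lands with bottom-row=0; cleared 0 line(s) (total 0); column heights now [0 0 1 1 2 0 0], max=2
Drop 2: T rot3 at col 2 lands with bottom-row=1; cleared 0 line(s) (total 0); column heights now [0 0 3 4 2 0 0], max=4
Drop 3: S rot3 at col 1 lands with bottom-row=3; cleared 0 line(s) (total 0); column heights now [0 6 5 4 2 0 0], max=6
Drop 4: T rot3 at col 5 lands with bottom-row=0; cleared 0 line(s) (total 0); column heights now [0 6 5 4 2 2 3], max=6
Test piece I rot2 at col 1 (width 4): heights before test = [0 6 5 4 2 2 3]; fits = False

Answer: no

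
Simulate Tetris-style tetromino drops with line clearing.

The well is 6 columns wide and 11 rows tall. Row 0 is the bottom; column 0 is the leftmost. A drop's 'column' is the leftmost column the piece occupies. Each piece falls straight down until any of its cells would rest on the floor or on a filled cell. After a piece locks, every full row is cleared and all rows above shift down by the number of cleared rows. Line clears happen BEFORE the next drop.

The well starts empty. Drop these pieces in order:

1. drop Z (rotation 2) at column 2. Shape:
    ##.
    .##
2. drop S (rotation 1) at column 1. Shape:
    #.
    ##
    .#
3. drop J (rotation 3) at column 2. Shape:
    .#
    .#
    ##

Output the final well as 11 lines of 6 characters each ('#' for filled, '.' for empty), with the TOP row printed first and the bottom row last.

Drop 1: Z rot2 at col 2 lands with bottom-row=0; cleared 0 line(s) (total 0); column heights now [0 0 2 2 1 0], max=2
Drop 2: S rot1 at col 1 lands with bottom-row=2; cleared 0 line(s) (total 0); column heights now [0 5 4 2 1 0], max=5
Drop 3: J rot3 at col 2 lands with bottom-row=4; cleared 0 line(s) (total 0); column heights now [0 5 5 7 1 0], max=7

Answer: ......
......
......
......
...#..
...#..
.###..
.##...
..#...
..##..
...##.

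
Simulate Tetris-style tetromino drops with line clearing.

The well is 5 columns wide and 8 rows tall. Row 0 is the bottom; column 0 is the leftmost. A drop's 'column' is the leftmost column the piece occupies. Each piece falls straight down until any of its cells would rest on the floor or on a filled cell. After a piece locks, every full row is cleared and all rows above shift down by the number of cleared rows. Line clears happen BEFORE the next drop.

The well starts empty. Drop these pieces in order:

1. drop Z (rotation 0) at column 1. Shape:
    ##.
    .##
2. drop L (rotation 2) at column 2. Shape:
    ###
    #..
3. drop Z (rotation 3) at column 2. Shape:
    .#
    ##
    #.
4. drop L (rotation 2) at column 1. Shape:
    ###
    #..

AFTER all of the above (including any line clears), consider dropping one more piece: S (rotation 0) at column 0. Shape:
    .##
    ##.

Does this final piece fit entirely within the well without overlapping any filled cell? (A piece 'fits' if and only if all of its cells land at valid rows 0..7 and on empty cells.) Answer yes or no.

Answer: no

Derivation:
Drop 1: Z rot0 at col 1 lands with bottom-row=0; cleared 0 line(s) (total 0); column heights now [0 2 2 1 0], max=2
Drop 2: L rot2 at col 2 lands with bottom-row=2; cleared 0 line(s) (total 0); column heights now [0 2 4 4 4], max=4
Drop 3: Z rot3 at col 2 lands with bottom-row=4; cleared 0 line(s) (total 0); column heights now [0 2 6 7 4], max=7
Drop 4: L rot2 at col 1 lands with bottom-row=6; cleared 0 line(s) (total 0); column heights now [0 8 8 8 4], max=8
Test piece S rot0 at col 0 (width 3): heights before test = [0 8 8 8 4]; fits = False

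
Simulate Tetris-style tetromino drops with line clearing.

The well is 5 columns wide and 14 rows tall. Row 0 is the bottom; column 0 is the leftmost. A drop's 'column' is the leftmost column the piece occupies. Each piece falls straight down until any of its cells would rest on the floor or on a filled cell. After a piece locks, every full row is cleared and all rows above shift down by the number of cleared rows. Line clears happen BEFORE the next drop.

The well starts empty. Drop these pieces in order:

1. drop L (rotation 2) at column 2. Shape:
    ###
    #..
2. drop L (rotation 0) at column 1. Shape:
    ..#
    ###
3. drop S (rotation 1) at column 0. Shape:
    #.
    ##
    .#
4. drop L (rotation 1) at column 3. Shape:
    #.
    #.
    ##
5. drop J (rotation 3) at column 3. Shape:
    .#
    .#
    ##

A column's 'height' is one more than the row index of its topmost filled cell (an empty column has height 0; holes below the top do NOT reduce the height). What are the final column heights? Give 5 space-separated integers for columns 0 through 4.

Drop 1: L rot2 at col 2 lands with bottom-row=0; cleared 0 line(s) (total 0); column heights now [0 0 2 2 2], max=2
Drop 2: L rot0 at col 1 lands with bottom-row=2; cleared 0 line(s) (total 0); column heights now [0 3 3 4 2], max=4
Drop 3: S rot1 at col 0 lands with bottom-row=3; cleared 0 line(s) (total 0); column heights now [6 5 3 4 2], max=6
Drop 4: L rot1 at col 3 lands with bottom-row=4; cleared 0 line(s) (total 0); column heights now [6 5 3 7 5], max=7
Drop 5: J rot3 at col 3 lands with bottom-row=7; cleared 0 line(s) (total 0); column heights now [6 5 3 8 10], max=10

Answer: 6 5 3 8 10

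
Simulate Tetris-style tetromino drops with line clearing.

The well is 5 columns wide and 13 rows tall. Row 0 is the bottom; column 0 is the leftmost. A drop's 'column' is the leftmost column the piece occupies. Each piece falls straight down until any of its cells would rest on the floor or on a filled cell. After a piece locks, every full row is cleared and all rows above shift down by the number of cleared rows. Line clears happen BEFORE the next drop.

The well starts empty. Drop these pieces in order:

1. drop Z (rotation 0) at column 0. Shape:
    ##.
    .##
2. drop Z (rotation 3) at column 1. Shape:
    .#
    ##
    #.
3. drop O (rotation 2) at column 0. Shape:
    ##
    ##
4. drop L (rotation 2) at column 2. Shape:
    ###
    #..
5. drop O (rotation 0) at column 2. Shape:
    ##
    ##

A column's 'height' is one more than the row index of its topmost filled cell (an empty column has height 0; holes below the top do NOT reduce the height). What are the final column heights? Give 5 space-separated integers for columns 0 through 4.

Answer: 6 6 9 9 7

Derivation:
Drop 1: Z rot0 at col 0 lands with bottom-row=0; cleared 0 line(s) (total 0); column heights now [2 2 1 0 0], max=2
Drop 2: Z rot3 at col 1 lands with bottom-row=2; cleared 0 line(s) (total 0); column heights now [2 4 5 0 0], max=5
Drop 3: O rot2 at col 0 lands with bottom-row=4; cleared 0 line(s) (total 0); column heights now [6 6 5 0 0], max=6
Drop 4: L rot2 at col 2 lands with bottom-row=5; cleared 0 line(s) (total 0); column heights now [6 6 7 7 7], max=7
Drop 5: O rot0 at col 2 lands with bottom-row=7; cleared 0 line(s) (total 0); column heights now [6 6 9 9 7], max=9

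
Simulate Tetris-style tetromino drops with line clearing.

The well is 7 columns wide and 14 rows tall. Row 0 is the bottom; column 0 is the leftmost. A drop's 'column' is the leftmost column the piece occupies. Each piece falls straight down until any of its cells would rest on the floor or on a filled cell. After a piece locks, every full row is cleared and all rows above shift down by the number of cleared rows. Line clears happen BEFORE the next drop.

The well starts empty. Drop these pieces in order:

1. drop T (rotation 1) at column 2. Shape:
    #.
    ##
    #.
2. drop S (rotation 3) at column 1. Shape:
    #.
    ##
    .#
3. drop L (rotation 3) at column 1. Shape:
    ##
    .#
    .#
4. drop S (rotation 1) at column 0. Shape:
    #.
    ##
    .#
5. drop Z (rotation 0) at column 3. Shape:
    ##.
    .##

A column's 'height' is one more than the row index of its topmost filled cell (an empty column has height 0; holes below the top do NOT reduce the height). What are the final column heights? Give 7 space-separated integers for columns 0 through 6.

Drop 1: T rot1 at col 2 lands with bottom-row=0; cleared 0 line(s) (total 0); column heights now [0 0 3 2 0 0 0], max=3
Drop 2: S rot3 at col 1 lands with bottom-row=3; cleared 0 line(s) (total 0); column heights now [0 6 5 2 0 0 0], max=6
Drop 3: L rot3 at col 1 lands with bottom-row=5; cleared 0 line(s) (total 0); column heights now [0 8 8 2 0 0 0], max=8
Drop 4: S rot1 at col 0 lands with bottom-row=8; cleared 0 line(s) (total 0); column heights now [11 10 8 2 0 0 0], max=11
Drop 5: Z rot0 at col 3 lands with bottom-row=1; cleared 0 line(s) (total 0); column heights now [11 10 8 3 3 2 0], max=11

Answer: 11 10 8 3 3 2 0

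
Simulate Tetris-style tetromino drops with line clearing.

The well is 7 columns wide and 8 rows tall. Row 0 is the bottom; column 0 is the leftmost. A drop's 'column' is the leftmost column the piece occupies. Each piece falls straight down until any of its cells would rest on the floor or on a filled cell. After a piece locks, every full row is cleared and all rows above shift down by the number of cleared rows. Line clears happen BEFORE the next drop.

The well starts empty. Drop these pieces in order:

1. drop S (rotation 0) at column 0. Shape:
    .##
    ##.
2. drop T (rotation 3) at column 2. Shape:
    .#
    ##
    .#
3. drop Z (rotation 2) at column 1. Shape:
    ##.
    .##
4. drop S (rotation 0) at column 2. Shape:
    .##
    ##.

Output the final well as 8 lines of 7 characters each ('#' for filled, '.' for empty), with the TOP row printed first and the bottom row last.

Drop 1: S rot0 at col 0 lands with bottom-row=0; cleared 0 line(s) (total 0); column heights now [1 2 2 0 0 0 0], max=2
Drop 2: T rot3 at col 2 lands with bottom-row=1; cleared 0 line(s) (total 0); column heights now [1 2 3 4 0 0 0], max=4
Drop 3: Z rot2 at col 1 lands with bottom-row=4; cleared 0 line(s) (total 0); column heights now [1 6 6 5 0 0 0], max=6
Drop 4: S rot0 at col 2 lands with bottom-row=6; cleared 0 line(s) (total 0); column heights now [1 6 7 8 8 0 0], max=8

Answer: ...##..
..##...
.##....
..##...
...#...
..##...
.###...
##.....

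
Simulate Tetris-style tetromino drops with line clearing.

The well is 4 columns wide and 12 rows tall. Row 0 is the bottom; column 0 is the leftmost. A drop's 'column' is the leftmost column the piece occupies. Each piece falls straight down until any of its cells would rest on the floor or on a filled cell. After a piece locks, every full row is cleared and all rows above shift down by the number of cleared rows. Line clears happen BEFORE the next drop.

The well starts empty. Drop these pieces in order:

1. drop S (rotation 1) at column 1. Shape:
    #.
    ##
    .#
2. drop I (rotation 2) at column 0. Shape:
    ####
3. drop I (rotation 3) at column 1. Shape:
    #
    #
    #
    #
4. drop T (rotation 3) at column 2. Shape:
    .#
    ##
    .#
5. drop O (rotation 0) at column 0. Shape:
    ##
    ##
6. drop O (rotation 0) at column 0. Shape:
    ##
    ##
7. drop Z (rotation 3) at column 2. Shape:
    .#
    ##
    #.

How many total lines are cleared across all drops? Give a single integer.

Answer: 1

Derivation:
Drop 1: S rot1 at col 1 lands with bottom-row=0; cleared 0 line(s) (total 0); column heights now [0 3 2 0], max=3
Drop 2: I rot2 at col 0 lands with bottom-row=3; cleared 1 line(s) (total 1); column heights now [0 3 2 0], max=3
Drop 3: I rot3 at col 1 lands with bottom-row=3; cleared 0 line(s) (total 1); column heights now [0 7 2 0], max=7
Drop 4: T rot3 at col 2 lands with bottom-row=1; cleared 0 line(s) (total 1); column heights now [0 7 3 4], max=7
Drop 5: O rot0 at col 0 lands with bottom-row=7; cleared 0 line(s) (total 1); column heights now [9 9 3 4], max=9
Drop 6: O rot0 at col 0 lands with bottom-row=9; cleared 0 line(s) (total 1); column heights now [11 11 3 4], max=11
Drop 7: Z rot3 at col 2 lands with bottom-row=3; cleared 0 line(s) (total 1); column heights now [11 11 5 6], max=11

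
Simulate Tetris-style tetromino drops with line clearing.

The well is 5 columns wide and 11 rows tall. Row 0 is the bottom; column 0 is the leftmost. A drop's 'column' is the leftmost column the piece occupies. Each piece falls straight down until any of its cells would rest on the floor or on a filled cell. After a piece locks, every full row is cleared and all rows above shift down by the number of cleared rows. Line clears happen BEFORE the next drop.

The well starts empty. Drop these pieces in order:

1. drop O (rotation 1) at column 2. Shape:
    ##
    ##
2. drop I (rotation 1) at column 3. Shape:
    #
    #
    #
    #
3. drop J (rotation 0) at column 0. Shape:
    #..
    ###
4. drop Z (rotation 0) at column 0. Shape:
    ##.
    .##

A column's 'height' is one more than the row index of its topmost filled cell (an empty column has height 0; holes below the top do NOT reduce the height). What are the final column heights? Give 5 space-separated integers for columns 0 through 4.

Answer: 5 5 4 6 0

Derivation:
Drop 1: O rot1 at col 2 lands with bottom-row=0; cleared 0 line(s) (total 0); column heights now [0 0 2 2 0], max=2
Drop 2: I rot1 at col 3 lands with bottom-row=2; cleared 0 line(s) (total 0); column heights now [0 0 2 6 0], max=6
Drop 3: J rot0 at col 0 lands with bottom-row=2; cleared 0 line(s) (total 0); column heights now [4 3 3 6 0], max=6
Drop 4: Z rot0 at col 0 lands with bottom-row=3; cleared 0 line(s) (total 0); column heights now [5 5 4 6 0], max=6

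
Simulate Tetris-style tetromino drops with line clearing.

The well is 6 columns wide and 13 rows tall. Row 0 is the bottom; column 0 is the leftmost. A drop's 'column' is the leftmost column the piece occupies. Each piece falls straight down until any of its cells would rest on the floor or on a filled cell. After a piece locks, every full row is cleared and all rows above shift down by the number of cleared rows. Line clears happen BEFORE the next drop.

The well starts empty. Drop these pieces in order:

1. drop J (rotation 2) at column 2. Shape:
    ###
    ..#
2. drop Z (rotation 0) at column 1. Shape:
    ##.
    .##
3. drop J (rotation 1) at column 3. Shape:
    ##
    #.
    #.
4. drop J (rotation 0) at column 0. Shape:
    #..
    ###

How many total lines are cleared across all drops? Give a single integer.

Drop 1: J rot2 at col 2 lands with bottom-row=0; cleared 0 line(s) (total 0); column heights now [0 0 2 2 2 0], max=2
Drop 2: Z rot0 at col 1 lands with bottom-row=2; cleared 0 line(s) (total 0); column heights now [0 4 4 3 2 0], max=4
Drop 3: J rot1 at col 3 lands with bottom-row=3; cleared 0 line(s) (total 0); column heights now [0 4 4 6 6 0], max=6
Drop 4: J rot0 at col 0 lands with bottom-row=4; cleared 0 line(s) (total 0); column heights now [6 5 5 6 6 0], max=6

Answer: 0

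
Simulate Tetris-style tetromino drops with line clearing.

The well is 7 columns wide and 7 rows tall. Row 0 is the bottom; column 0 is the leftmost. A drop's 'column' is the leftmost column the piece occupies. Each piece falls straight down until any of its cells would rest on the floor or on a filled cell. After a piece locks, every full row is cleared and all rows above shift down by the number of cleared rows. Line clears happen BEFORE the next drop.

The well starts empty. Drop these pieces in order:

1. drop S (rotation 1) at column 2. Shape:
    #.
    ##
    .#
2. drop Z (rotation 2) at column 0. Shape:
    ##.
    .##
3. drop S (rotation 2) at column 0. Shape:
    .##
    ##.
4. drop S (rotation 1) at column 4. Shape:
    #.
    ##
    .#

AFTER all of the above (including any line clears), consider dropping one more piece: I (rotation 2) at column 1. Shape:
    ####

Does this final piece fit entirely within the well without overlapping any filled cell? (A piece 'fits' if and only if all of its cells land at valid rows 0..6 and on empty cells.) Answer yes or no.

Answer: no

Derivation:
Drop 1: S rot1 at col 2 lands with bottom-row=0; cleared 0 line(s) (total 0); column heights now [0 0 3 2 0 0 0], max=3
Drop 2: Z rot2 at col 0 lands with bottom-row=3; cleared 0 line(s) (total 0); column heights now [5 5 4 2 0 0 0], max=5
Drop 3: S rot2 at col 0 lands with bottom-row=5; cleared 0 line(s) (total 0); column heights now [6 7 7 2 0 0 0], max=7
Drop 4: S rot1 at col 4 lands with bottom-row=0; cleared 0 line(s) (total 0); column heights now [6 7 7 2 3 2 0], max=7
Test piece I rot2 at col 1 (width 4): heights before test = [6 7 7 2 3 2 0]; fits = False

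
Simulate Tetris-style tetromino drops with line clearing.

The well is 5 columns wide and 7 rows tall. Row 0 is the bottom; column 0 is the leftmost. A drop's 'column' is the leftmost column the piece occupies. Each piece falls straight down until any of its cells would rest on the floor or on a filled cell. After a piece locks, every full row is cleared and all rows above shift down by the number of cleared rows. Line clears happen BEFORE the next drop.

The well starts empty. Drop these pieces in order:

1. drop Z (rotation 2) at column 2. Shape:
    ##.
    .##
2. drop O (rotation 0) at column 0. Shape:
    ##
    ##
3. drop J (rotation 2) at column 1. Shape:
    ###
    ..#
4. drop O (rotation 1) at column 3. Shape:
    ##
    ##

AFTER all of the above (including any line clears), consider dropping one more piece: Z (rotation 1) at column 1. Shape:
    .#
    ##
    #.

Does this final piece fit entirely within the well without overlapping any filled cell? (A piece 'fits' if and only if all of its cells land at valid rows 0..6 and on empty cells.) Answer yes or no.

Answer: yes

Derivation:
Drop 1: Z rot2 at col 2 lands with bottom-row=0; cleared 0 line(s) (total 0); column heights now [0 0 2 2 1], max=2
Drop 2: O rot0 at col 0 lands with bottom-row=0; cleared 0 line(s) (total 0); column heights now [2 2 2 2 1], max=2
Drop 3: J rot2 at col 1 lands with bottom-row=2; cleared 0 line(s) (total 0); column heights now [2 4 4 4 1], max=4
Drop 4: O rot1 at col 3 lands with bottom-row=4; cleared 0 line(s) (total 0); column heights now [2 4 4 6 6], max=6
Test piece Z rot1 at col 1 (width 2): heights before test = [2 4 4 6 6]; fits = True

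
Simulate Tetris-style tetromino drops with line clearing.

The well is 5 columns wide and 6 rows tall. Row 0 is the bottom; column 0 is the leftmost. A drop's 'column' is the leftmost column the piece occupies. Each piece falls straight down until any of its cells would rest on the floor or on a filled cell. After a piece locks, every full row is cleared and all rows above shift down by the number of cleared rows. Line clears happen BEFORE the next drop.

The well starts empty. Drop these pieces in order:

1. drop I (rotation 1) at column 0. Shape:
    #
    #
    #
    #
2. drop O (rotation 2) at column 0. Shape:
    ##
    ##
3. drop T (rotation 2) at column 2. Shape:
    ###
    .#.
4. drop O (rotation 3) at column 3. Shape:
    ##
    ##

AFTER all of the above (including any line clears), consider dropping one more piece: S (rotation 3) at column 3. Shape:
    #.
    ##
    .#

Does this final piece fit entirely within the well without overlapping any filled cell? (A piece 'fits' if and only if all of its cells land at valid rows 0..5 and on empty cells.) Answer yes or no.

Answer: no

Derivation:
Drop 1: I rot1 at col 0 lands with bottom-row=0; cleared 0 line(s) (total 0); column heights now [4 0 0 0 0], max=4
Drop 2: O rot2 at col 0 lands with bottom-row=4; cleared 0 line(s) (total 0); column heights now [6 6 0 0 0], max=6
Drop 3: T rot2 at col 2 lands with bottom-row=0; cleared 0 line(s) (total 0); column heights now [6 6 2 2 2], max=6
Drop 4: O rot3 at col 3 lands with bottom-row=2; cleared 0 line(s) (total 0); column heights now [6 6 2 4 4], max=6
Test piece S rot3 at col 3 (width 2): heights before test = [6 6 2 4 4]; fits = False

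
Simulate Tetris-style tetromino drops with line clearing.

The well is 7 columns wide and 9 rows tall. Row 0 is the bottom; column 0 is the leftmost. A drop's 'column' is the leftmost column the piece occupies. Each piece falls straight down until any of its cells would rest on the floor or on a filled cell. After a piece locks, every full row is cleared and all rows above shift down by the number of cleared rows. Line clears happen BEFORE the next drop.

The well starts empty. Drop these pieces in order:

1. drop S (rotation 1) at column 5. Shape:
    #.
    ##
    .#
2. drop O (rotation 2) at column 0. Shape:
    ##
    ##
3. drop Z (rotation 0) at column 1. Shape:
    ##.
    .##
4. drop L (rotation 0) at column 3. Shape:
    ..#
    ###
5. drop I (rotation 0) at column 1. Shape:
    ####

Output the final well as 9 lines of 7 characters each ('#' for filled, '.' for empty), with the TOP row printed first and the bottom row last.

Answer: .......
.......
.......
.......
.#####.
...###.
.##..#.
####.##
##....#

Derivation:
Drop 1: S rot1 at col 5 lands with bottom-row=0; cleared 0 line(s) (total 0); column heights now [0 0 0 0 0 3 2], max=3
Drop 2: O rot2 at col 0 lands with bottom-row=0; cleared 0 line(s) (total 0); column heights now [2 2 0 0 0 3 2], max=3
Drop 3: Z rot0 at col 1 lands with bottom-row=1; cleared 0 line(s) (total 0); column heights now [2 3 3 2 0 3 2], max=3
Drop 4: L rot0 at col 3 lands with bottom-row=3; cleared 0 line(s) (total 0); column heights now [2 3 3 4 4 5 2], max=5
Drop 5: I rot0 at col 1 lands with bottom-row=4; cleared 0 line(s) (total 0); column heights now [2 5 5 5 5 5 2], max=5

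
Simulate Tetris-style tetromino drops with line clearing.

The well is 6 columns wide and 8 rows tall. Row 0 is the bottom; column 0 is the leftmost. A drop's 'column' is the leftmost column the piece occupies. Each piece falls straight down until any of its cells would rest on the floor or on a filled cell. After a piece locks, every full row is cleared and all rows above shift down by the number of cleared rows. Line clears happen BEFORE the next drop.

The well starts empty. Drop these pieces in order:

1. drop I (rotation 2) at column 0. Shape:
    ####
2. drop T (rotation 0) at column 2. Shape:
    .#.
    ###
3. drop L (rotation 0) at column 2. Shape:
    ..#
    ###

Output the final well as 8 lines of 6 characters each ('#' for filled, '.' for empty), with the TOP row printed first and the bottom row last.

Answer: ......
......
......
....#.
..###.
...#..
..###.
####..

Derivation:
Drop 1: I rot2 at col 0 lands with bottom-row=0; cleared 0 line(s) (total 0); column heights now [1 1 1 1 0 0], max=1
Drop 2: T rot0 at col 2 lands with bottom-row=1; cleared 0 line(s) (total 0); column heights now [1 1 2 3 2 0], max=3
Drop 3: L rot0 at col 2 lands with bottom-row=3; cleared 0 line(s) (total 0); column heights now [1 1 4 4 5 0], max=5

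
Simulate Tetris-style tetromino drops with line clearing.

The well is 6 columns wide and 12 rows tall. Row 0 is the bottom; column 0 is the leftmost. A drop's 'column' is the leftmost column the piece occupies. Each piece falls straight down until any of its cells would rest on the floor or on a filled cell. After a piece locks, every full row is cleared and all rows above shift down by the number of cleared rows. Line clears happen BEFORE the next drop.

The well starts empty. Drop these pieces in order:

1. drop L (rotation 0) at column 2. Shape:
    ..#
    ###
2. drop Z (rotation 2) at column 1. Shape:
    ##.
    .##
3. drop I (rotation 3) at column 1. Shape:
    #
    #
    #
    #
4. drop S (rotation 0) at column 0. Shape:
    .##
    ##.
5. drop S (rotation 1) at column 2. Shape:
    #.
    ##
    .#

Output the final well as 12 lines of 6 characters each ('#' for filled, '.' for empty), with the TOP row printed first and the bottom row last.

Answer: ......
..#...
..##..
.###..
##....
.#....
.#....
.#....
.#....
.##...
..###.
..###.

Derivation:
Drop 1: L rot0 at col 2 lands with bottom-row=0; cleared 0 line(s) (total 0); column heights now [0 0 1 1 2 0], max=2
Drop 2: Z rot2 at col 1 lands with bottom-row=1; cleared 0 line(s) (total 0); column heights now [0 3 3 2 2 0], max=3
Drop 3: I rot3 at col 1 lands with bottom-row=3; cleared 0 line(s) (total 0); column heights now [0 7 3 2 2 0], max=7
Drop 4: S rot0 at col 0 lands with bottom-row=7; cleared 0 line(s) (total 0); column heights now [8 9 9 2 2 0], max=9
Drop 5: S rot1 at col 2 lands with bottom-row=8; cleared 0 line(s) (total 0); column heights now [8 9 11 10 2 0], max=11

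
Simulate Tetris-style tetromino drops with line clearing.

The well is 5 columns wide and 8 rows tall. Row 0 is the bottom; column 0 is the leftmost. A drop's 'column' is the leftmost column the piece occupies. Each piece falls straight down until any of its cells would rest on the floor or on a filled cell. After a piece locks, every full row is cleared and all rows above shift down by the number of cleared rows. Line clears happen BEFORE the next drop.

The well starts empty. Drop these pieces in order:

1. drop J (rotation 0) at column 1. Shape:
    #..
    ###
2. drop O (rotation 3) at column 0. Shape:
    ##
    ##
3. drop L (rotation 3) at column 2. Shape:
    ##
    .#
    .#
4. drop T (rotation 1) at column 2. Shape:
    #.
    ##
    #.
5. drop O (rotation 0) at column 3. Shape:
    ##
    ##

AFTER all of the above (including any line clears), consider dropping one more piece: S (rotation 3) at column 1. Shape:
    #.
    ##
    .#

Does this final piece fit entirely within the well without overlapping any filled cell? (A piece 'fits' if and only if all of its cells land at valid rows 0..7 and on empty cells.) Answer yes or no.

Drop 1: J rot0 at col 1 lands with bottom-row=0; cleared 0 line(s) (total 0); column heights now [0 2 1 1 0], max=2
Drop 2: O rot3 at col 0 lands with bottom-row=2; cleared 0 line(s) (total 0); column heights now [4 4 1 1 0], max=4
Drop 3: L rot3 at col 2 lands with bottom-row=1; cleared 0 line(s) (total 0); column heights now [4 4 4 4 0], max=4
Drop 4: T rot1 at col 2 lands with bottom-row=4; cleared 0 line(s) (total 0); column heights now [4 4 7 6 0], max=7
Drop 5: O rot0 at col 3 lands with bottom-row=6; cleared 0 line(s) (total 0); column heights now [4 4 7 8 8], max=8
Test piece S rot3 at col 1 (width 2): heights before test = [4 4 7 8 8]; fits = False

Answer: no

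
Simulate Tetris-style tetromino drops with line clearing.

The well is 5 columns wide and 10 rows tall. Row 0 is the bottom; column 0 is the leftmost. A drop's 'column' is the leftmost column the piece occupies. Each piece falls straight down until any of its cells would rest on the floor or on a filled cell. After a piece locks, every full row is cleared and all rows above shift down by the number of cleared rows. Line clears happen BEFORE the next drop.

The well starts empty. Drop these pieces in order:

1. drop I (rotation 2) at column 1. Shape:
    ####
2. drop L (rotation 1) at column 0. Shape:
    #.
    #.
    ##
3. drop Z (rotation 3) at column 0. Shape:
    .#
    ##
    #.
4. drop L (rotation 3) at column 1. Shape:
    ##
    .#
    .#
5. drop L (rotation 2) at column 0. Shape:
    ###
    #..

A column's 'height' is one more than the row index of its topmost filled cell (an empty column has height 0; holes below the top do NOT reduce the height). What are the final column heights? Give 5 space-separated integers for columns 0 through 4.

Answer: 9 9 9 1 1

Derivation:
Drop 1: I rot2 at col 1 lands with bottom-row=0; cleared 0 line(s) (total 0); column heights now [0 1 1 1 1], max=1
Drop 2: L rot1 at col 0 lands with bottom-row=1; cleared 0 line(s) (total 0); column heights now [4 2 1 1 1], max=4
Drop 3: Z rot3 at col 0 lands with bottom-row=4; cleared 0 line(s) (total 0); column heights now [6 7 1 1 1], max=7
Drop 4: L rot3 at col 1 lands with bottom-row=5; cleared 0 line(s) (total 0); column heights now [6 8 8 1 1], max=8
Drop 5: L rot2 at col 0 lands with bottom-row=7; cleared 0 line(s) (total 0); column heights now [9 9 9 1 1], max=9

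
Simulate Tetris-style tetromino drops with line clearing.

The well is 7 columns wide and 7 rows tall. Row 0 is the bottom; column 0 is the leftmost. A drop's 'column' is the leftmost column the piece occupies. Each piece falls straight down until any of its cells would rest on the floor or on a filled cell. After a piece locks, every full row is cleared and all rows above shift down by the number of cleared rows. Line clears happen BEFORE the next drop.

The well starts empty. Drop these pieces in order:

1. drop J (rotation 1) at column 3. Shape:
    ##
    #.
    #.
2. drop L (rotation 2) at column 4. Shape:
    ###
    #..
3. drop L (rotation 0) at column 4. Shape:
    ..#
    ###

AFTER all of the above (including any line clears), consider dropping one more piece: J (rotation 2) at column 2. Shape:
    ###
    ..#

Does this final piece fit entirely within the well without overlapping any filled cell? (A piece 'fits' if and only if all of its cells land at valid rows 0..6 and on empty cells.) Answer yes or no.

Answer: no

Derivation:
Drop 1: J rot1 at col 3 lands with bottom-row=0; cleared 0 line(s) (total 0); column heights now [0 0 0 3 3 0 0], max=3
Drop 2: L rot2 at col 4 lands with bottom-row=3; cleared 0 line(s) (total 0); column heights now [0 0 0 3 5 5 5], max=5
Drop 3: L rot0 at col 4 lands with bottom-row=5; cleared 0 line(s) (total 0); column heights now [0 0 0 3 6 6 7], max=7
Test piece J rot2 at col 2 (width 3): heights before test = [0 0 0 3 6 6 7]; fits = False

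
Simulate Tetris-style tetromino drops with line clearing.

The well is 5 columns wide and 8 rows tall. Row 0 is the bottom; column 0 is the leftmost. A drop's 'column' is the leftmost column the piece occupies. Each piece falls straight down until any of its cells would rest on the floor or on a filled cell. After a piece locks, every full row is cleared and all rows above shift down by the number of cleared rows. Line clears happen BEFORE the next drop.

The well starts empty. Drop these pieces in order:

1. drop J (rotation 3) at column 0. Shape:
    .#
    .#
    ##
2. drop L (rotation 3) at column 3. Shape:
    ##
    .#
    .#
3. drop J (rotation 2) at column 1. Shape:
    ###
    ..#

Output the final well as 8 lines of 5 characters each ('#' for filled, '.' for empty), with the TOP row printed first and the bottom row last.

Drop 1: J rot3 at col 0 lands with bottom-row=0; cleared 0 line(s) (total 0); column heights now [1 3 0 0 0], max=3
Drop 2: L rot3 at col 3 lands with bottom-row=0; cleared 0 line(s) (total 0); column heights now [1 3 0 3 3], max=3
Drop 3: J rot2 at col 1 lands with bottom-row=3; cleared 0 line(s) (total 0); column heights now [1 5 5 5 3], max=5

Answer: .....
.....
.....
.###.
...#.
.#.##
.#..#
##..#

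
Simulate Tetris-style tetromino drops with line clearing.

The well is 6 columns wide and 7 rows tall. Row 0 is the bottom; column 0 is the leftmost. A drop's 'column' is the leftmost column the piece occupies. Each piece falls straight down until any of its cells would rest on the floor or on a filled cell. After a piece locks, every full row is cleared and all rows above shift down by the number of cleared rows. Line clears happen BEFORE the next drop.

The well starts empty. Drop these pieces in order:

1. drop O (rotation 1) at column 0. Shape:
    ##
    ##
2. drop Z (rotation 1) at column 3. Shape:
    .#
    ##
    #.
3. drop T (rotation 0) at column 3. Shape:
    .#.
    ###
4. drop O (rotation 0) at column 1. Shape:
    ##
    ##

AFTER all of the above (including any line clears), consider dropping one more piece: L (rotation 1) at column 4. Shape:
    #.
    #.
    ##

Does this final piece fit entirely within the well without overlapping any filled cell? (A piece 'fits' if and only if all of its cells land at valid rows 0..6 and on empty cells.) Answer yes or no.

Drop 1: O rot1 at col 0 lands with bottom-row=0; cleared 0 line(s) (total 0); column heights now [2 2 0 0 0 0], max=2
Drop 2: Z rot1 at col 3 lands with bottom-row=0; cleared 0 line(s) (total 0); column heights now [2 2 0 2 3 0], max=3
Drop 3: T rot0 at col 3 lands with bottom-row=3; cleared 0 line(s) (total 0); column heights now [2 2 0 4 5 4], max=5
Drop 4: O rot0 at col 1 lands with bottom-row=2; cleared 0 line(s) (total 0); column heights now [2 4 4 4 5 4], max=5
Test piece L rot1 at col 4 (width 2): heights before test = [2 4 4 4 5 4]; fits = False

Answer: no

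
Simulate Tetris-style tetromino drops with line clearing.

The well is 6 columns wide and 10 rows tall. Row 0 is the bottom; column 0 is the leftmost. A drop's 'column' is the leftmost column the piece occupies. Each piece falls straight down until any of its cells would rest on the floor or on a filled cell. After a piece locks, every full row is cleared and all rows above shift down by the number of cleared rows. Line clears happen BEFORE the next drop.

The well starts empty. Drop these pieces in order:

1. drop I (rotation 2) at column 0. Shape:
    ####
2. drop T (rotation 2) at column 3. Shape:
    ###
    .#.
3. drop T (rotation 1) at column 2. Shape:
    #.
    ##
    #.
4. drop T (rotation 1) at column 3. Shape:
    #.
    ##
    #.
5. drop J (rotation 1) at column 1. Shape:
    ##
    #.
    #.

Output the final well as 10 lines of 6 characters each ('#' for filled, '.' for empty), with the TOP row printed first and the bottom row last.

Drop 1: I rot2 at col 0 lands with bottom-row=0; cleared 0 line(s) (total 0); column heights now [1 1 1 1 0 0], max=1
Drop 2: T rot2 at col 3 lands with bottom-row=0; cleared 0 line(s) (total 0); column heights now [1 1 1 2 2 2], max=2
Drop 3: T rot1 at col 2 lands with bottom-row=1; cleared 0 line(s) (total 0); column heights now [1 1 4 3 2 2], max=4
Drop 4: T rot1 at col 3 lands with bottom-row=3; cleared 0 line(s) (total 0); column heights now [1 1 4 6 5 2], max=6
Drop 5: J rot1 at col 1 lands with bottom-row=2; cleared 0 line(s) (total 0); column heights now [1 5 5 6 5 2], max=6

Answer: ......
......
......
......
...#..
.####.
.###..
.###..
..####
#####.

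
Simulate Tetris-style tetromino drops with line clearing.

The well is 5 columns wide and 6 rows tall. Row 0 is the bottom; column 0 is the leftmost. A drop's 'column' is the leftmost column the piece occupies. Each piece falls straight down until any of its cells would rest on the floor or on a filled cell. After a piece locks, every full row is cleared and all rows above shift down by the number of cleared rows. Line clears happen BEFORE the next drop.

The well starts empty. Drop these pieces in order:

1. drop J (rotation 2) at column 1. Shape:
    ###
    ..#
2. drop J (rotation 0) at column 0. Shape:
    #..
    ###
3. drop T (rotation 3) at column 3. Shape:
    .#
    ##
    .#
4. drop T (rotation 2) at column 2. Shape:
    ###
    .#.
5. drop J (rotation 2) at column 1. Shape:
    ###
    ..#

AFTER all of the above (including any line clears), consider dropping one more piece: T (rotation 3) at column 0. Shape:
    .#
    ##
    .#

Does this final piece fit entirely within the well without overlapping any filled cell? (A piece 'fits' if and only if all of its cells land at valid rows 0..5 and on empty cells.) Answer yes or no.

Drop 1: J rot2 at col 1 lands with bottom-row=0; cleared 0 line(s) (total 0); column heights now [0 2 2 2 0], max=2
Drop 2: J rot0 at col 0 lands with bottom-row=2; cleared 0 line(s) (total 0); column heights now [4 3 3 2 0], max=4
Drop 3: T rot3 at col 3 lands with bottom-row=1; cleared 1 line(s) (total 1); column heights now [3 2 2 2 3], max=3
Drop 4: T rot2 at col 2 lands with bottom-row=2; cleared 0 line(s) (total 1); column heights now [3 2 4 4 4], max=4
Drop 5: J rot2 at col 1 lands with bottom-row=4; cleared 0 line(s) (total 1); column heights now [3 6 6 6 4], max=6
Test piece T rot3 at col 0 (width 2): heights before test = [3 6 6 6 4]; fits = False

Answer: no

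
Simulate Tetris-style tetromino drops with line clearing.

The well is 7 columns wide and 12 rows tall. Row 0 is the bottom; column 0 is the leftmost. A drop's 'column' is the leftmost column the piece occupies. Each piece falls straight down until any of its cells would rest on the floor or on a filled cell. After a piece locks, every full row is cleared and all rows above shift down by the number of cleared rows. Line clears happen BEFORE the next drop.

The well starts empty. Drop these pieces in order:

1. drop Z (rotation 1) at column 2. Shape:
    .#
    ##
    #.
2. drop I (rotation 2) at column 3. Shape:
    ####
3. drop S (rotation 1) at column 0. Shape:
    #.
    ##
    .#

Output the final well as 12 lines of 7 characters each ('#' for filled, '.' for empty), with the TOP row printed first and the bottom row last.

Drop 1: Z rot1 at col 2 lands with bottom-row=0; cleared 0 line(s) (total 0); column heights now [0 0 2 3 0 0 0], max=3
Drop 2: I rot2 at col 3 lands with bottom-row=3; cleared 0 line(s) (total 0); column heights now [0 0 2 4 4 4 4], max=4
Drop 3: S rot1 at col 0 lands with bottom-row=0; cleared 0 line(s) (total 0); column heights now [3 2 2 4 4 4 4], max=4

Answer: .......
.......
.......
.......
.......
.......
.......
.......
...####
#..#...
####...
.##....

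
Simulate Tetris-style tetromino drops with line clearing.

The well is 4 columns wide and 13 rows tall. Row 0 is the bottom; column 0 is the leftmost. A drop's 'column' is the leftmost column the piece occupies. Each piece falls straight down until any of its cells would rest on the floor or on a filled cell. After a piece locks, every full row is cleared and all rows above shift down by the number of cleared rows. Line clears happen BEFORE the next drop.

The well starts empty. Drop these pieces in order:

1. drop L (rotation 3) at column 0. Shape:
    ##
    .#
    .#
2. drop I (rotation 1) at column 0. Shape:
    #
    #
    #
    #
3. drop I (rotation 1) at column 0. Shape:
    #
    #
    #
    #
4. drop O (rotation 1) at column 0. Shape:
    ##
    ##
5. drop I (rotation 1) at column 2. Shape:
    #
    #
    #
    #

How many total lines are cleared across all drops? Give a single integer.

Answer: 0

Derivation:
Drop 1: L rot3 at col 0 lands with bottom-row=0; cleared 0 line(s) (total 0); column heights now [3 3 0 0], max=3
Drop 2: I rot1 at col 0 lands with bottom-row=3; cleared 0 line(s) (total 0); column heights now [7 3 0 0], max=7
Drop 3: I rot1 at col 0 lands with bottom-row=7; cleared 0 line(s) (total 0); column heights now [11 3 0 0], max=11
Drop 4: O rot1 at col 0 lands with bottom-row=11; cleared 0 line(s) (total 0); column heights now [13 13 0 0], max=13
Drop 5: I rot1 at col 2 lands with bottom-row=0; cleared 0 line(s) (total 0); column heights now [13 13 4 0], max=13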